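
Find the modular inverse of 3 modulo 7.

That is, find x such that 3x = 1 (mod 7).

Step 1: We need x such that 3 * x = 1 (mod 7).
Step 2: Using the extended Euclidean algorithm or trial:
  3 * 5 = 15 = 2 * 7 + 1.
Step 3: Since 15 mod 7 = 1, the inverse is x = 5.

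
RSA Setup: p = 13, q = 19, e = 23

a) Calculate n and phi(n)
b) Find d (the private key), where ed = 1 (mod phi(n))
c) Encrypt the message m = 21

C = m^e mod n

Step 1: n = 13 * 19 = 247.
Step 2: phi(n) = (13-1)(19-1) = 12 * 18 = 216.
Step 3: Find d = 23^(-1) mod 216 = 47.
  Verify: 23 * 47 = 1081 = 1 (mod 216).
Step 4: C = 21^23 mod 247 = 70.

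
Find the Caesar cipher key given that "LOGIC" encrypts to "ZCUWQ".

Step 1: Compare first letters: L (position 11) -> Z (position 25).
Step 2: Shift = (25 - 11) mod 26 = 14.
The shift value is 14.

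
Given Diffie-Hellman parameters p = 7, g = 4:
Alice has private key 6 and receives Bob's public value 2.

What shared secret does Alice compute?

Step 1: s = B^a mod p = 2^6 mod 7.
  2^1 mod 7 = 2
  2^2 mod 7 = (2 * 2) mod 7 = 4
  2^3 mod 7 = (4 * 2) mod 7 = 1
  2^4 mod 7 = (1 * 2) mod 7 = 2
  2^5 mod 7 = (2 * 2) mod 7 = 4
  2^6 mod 7 = (4 * 2) mod 7 = 1
Result: shared secret = 1.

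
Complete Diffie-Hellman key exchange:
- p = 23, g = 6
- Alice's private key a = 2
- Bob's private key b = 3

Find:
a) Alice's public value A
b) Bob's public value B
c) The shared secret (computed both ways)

Step 1: A = g^a mod p = 6^2 mod 23 = 13.
Step 2: B = g^b mod p = 6^3 mod 23 = 9.
Step 3: Alice computes s = B^a mod p = 9^2 mod 23 = 12.
Step 4: Bob computes s = A^b mod p = 13^3 mod 23 = 12.
Both sides agree: shared secret = 12.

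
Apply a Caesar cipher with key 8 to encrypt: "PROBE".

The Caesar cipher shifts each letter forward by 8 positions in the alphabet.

Step 1: For each letter, shift forward by 8 positions (mod 26).
  P (position 15) -> position (15+8) mod 26 = 23 -> X
  R (position 17) -> position (17+8) mod 26 = 25 -> Z
  O (position 14) -> position (14+8) mod 26 = 22 -> W
  B (position 1) -> position (1+8) mod 26 = 9 -> J
  E (position 4) -> position (4+8) mod 26 = 12 -> M
Result: XZWJM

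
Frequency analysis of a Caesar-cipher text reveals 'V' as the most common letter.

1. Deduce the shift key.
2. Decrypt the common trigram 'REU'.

Step 1: In English, 'E' is the most frequent letter (12.7%).
Step 2: The most frequent ciphertext letter is 'V' (position 21).
Step 3: Shift = (21 - 4) mod 26 = 17.
Step 4: Decrypt 'REU' by shifting back 17:
  R -> A
  E -> N
  U -> D
Step 5: 'REU' decrypts to 'AND'.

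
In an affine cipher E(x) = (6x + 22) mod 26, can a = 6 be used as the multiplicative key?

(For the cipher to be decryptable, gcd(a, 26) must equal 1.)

Step 1: Compute gcd(6, 26).
Step 2: gcd(6, 26) = 2.
Since gcd = 2 != 1, 6 shares a common factor with 26, so it cannot be used.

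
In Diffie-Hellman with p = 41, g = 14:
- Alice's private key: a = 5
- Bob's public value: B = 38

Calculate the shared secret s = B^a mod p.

Step 1: s = B^a mod p = 38^5 mod 41.
  38^1 mod 41 = 38
  38^2 mod 41 = (38 * 38) mod 41 = 9
  38^3 mod 41 = (9 * 38) mod 41 = 14
  38^4 mod 41 = (14 * 38) mod 41 = 40
  38^5 mod 41 = (40 * 38) mod 41 = 3
Result: shared secret = 3.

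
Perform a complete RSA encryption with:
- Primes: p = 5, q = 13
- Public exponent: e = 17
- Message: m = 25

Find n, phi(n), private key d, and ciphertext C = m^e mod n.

Step 1: n = 5 * 13 = 65.
Step 2: phi(n) = (5-1)(13-1) = 4 * 12 = 48.
Step 3: Find d = 17^(-1) mod 48 = 17.
  Verify: 17 * 17 = 289 = 1 (mod 48).
Step 4: C = 25^17 mod 65 = 25.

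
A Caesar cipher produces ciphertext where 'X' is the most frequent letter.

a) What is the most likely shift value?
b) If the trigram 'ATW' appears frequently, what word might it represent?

Step 1: In English, 'E' is the most frequent letter (12.7%).
Step 2: The most frequent ciphertext letter is 'X' (position 23).
Step 3: Shift = (23 - 4) mod 26 = 19.
Step 4: Decrypt 'ATW' by shifting back 19:
  A -> H
  T -> A
  W -> D
Step 5: 'ATW' decrypts to 'HAD'.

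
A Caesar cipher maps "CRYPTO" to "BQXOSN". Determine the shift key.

Step 1: Compare first letters: C (position 2) -> B (position 1).
Step 2: Shift = (1 - 2) mod 26 = 25.
The shift value is 25.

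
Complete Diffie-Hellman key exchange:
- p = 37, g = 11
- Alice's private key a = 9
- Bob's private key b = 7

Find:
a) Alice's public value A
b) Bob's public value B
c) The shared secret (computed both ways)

Step 1: A = g^a mod p = 11^9 mod 37 = 36.
Step 2: B = g^b mod p = 11^7 mod 37 = 11.
Step 3: Alice computes s = B^a mod p = 11^9 mod 37 = 36.
Step 4: Bob computes s = A^b mod p = 36^7 mod 37 = 36.
Both sides agree: shared secret = 36.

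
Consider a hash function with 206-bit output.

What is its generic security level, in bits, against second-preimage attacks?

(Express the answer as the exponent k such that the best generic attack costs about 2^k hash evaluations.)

Step 1: The hash has a 206-bit output.
Step 2: Second-preimage resistance means: given a specific input x, it should be infeasible to find a different y with h(y) = h(x).
With a 206-bit output, a generic search for a second preimage costs about 2^206 evaluations (each trial matches the fixed target with probability 2^-206).
Step 3: Security level = 206 bits.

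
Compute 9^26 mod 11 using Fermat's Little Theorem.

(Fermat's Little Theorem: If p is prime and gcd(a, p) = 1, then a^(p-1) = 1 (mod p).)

Step 1: Since 11 is prime, by Fermat's Little Theorem: 9^10 = 1 (mod 11).
Step 2: Reduce exponent: 26 mod 10 = 6.
Step 3: So 9^26 = 9^6 (mod 11).
Step 4: 9^6 mod 11 = 9.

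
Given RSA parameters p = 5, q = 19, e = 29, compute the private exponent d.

Step 1: n = 5 * 19 = 95.
Step 2: phi(n) = 4 * 18 = 72.
Step 3: Find d such that 29 * d = 1 (mod 72).
Step 4: d = 29^(-1) mod 72 = 5.
Verification: 29 * 5 = 145 = 2 * 72 + 1.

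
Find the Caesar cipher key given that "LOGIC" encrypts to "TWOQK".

Step 1: Compare first letters: L (position 11) -> T (position 19).
Step 2: Shift = (19 - 11) mod 26 = 8.
The shift value is 8.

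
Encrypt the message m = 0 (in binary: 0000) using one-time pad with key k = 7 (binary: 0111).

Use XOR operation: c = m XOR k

Step 1: Write out the XOR operation bit by bit:
  Message: 0000
  Key:     0111
  XOR:     0111
Step 2: Convert to decimal: 0111 = 7.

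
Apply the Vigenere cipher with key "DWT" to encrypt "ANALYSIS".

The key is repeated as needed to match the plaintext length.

Step 1: Repeat key to match plaintext length:
  Plaintext: ANALYSIS
  Key:       DWTDWTDW
Step 2: Encrypt each letter:
  A(0) + D(3) = (0+3) mod 26 = 3 = D
  N(13) + W(22) = (13+22) mod 26 = 9 = J
  A(0) + T(19) = (0+19) mod 26 = 19 = T
  L(11) + D(3) = (11+3) mod 26 = 14 = O
  Y(24) + W(22) = (24+22) mod 26 = 20 = U
  S(18) + T(19) = (18+19) mod 26 = 11 = L
  I(8) + D(3) = (8+3) mod 26 = 11 = L
  S(18) + W(22) = (18+22) mod 26 = 14 = O
Ciphertext: DJTOULLO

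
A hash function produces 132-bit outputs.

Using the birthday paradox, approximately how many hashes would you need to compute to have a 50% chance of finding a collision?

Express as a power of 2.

Step 1: The birthday paradox gives collision probability ~50% after sqrt(2^n) = 2^(n/2) hashes.
Step 2: For 132-bit output: 2^(132/2) = 2^66.
Step 3: Approximately 2^66 hash computations needed.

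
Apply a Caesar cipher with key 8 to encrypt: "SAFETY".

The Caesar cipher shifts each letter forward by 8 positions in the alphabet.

Step 1: For each letter, shift forward by 8 positions (mod 26).
  S (position 18) -> position (18+8) mod 26 = 0 -> A
  A (position 0) -> position (0+8) mod 26 = 8 -> I
  F (position 5) -> position (5+8) mod 26 = 13 -> N
  E (position 4) -> position (4+8) mod 26 = 12 -> M
  T (position 19) -> position (19+8) mod 26 = 1 -> B
  Y (position 24) -> position (24+8) mod 26 = 6 -> G
Result: AINMBG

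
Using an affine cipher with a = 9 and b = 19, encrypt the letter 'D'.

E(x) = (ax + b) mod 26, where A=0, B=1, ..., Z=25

Step 1: Convert 'D' to number: x = 3.
Step 2: E(3) = (9 * 3 + 19) mod 26 = 46 mod 26 = 20.
Step 3: Convert 20 back to letter: U.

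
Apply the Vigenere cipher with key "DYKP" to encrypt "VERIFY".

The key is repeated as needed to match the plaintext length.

Step 1: Repeat key to match plaintext length:
  Plaintext: VERIFY
  Key:       DYKPDY
Step 2: Encrypt each letter:
  V(21) + D(3) = (21+3) mod 26 = 24 = Y
  E(4) + Y(24) = (4+24) mod 26 = 2 = C
  R(17) + K(10) = (17+10) mod 26 = 1 = B
  I(8) + P(15) = (8+15) mod 26 = 23 = X
  F(5) + D(3) = (5+3) mod 26 = 8 = I
  Y(24) + Y(24) = (24+24) mod 26 = 22 = W
Ciphertext: YCBXIW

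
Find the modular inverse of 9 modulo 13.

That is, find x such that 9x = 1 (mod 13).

Step 1: We need x such that 9 * x = 1 (mod 13).
Step 2: Using the extended Euclidean algorithm or trial:
  9 * 3 = 27 = 2 * 13 + 1.
Step 3: Since 27 mod 13 = 1, the inverse is x = 3.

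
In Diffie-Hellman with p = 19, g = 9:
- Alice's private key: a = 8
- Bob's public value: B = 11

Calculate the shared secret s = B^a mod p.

Step 1: s = B^a mod p = 11^8 mod 19.
  11^1 mod 19 = 11
  11^2 mod 19 = (11 * 11) mod 19 = 7
  11^3 mod 19 = (7 * 11) mod 19 = 1
  11^4 mod 19 = (1 * 11) mod 19 = 11
  11^5 mod 19 = (11 * 11) mod 19 = 7
  11^6 mod 19 = (7 * 11) mod 19 = 1
  11^7 mod 19 = (1 * 11) mod 19 = 11
  11^8 mod 19 = (11 * 11) mod 19 = 7
Result: shared secret = 7.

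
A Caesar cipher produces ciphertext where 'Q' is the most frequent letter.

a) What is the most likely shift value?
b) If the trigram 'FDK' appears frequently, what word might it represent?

Step 1: In English, 'E' is the most frequent letter (12.7%).
Step 2: The most frequent ciphertext letter is 'Q' (position 16).
Step 3: Shift = (16 - 4) mod 26 = 12.
Step 4: Decrypt 'FDK' by shifting back 12:
  F -> T
  D -> R
  K -> Y
Step 5: 'FDK' decrypts to 'TRY'.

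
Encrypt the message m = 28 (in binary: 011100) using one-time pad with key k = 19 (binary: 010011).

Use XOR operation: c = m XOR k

Step 1: Write out the XOR operation bit by bit:
  Message: 011100
  Key:     010011
  XOR:     001111
Step 2: Convert to decimal: 001111 = 15.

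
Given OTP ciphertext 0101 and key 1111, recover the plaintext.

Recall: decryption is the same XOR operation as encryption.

Step 1: XOR ciphertext with key:
  Ciphertext: 0101
  Key:        1111
  XOR:        1010
Step 2: Plaintext = 1010 = 10 in decimal.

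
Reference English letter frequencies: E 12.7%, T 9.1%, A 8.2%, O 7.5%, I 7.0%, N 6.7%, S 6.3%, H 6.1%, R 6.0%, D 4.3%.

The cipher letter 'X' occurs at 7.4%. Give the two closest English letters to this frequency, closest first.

Step 1: Observed frequency of 'X' is 7.4%.
Step 2: Compute distances to each reference frequency and sort:
  O (7.5%): difference = 0.1% <-- BEST
  I (7.0%): difference = 0.4% <-- RUNNER-UP
  N (6.7%): difference = 0.7%
  A (8.2%): difference = 0.8%
  S (6.3%): difference = 1.1%
Step 3: Most likely is 'O' (7.5%, diff 0.1%); second most likely is 'I' (7.0%, diff 0.4%).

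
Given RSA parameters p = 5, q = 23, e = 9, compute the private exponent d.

Step 1: n = 5 * 23 = 115.
Step 2: phi(n) = 4 * 22 = 88.
Step 3: Find d such that 9 * d = 1 (mod 88).
Step 4: d = 9^(-1) mod 88 = 49.
Verification: 9 * 49 = 441 = 5 * 88 + 1.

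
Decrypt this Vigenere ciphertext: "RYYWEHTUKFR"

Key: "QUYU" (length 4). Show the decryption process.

Step 1: Key 'QUYU' has length 4. Extended key: QUYUQUYUQUY
Step 2: Decrypt each position:
  R(17) - Q(16) = 1 = B
  Y(24) - U(20) = 4 = E
  Y(24) - Y(24) = 0 = A
  W(22) - U(20) = 2 = C
  E(4) - Q(16) = 14 = O
  H(7) - U(20) = 13 = N
  T(19) - Y(24) = 21 = V
  U(20) - U(20) = 0 = A
  K(10) - Q(16) = 20 = U
  F(5) - U(20) = 11 = L
  R(17) - Y(24) = 19 = T
Plaintext: BEACONVAULT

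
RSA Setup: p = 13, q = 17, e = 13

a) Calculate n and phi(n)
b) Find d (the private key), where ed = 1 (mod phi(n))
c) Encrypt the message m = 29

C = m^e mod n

Step 1: n = 13 * 17 = 221.
Step 2: phi(n) = (13-1)(17-1) = 12 * 16 = 192.
Step 3: Find d = 13^(-1) mod 192 = 133.
  Verify: 13 * 133 = 1729 = 1 (mod 192).
Step 4: C = 29^13 mod 221 = 133.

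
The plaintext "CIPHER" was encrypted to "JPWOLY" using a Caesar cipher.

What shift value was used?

Step 1: Compare first letters: C (position 2) -> J (position 9).
Step 2: Shift = (9 - 2) mod 26 = 7.
The shift value is 7.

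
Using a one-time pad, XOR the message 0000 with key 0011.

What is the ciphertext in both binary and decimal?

Step 1: Write out the XOR operation bit by bit:
  Message: 0000
  Key:     0011
  XOR:     0011
Step 2: Convert to decimal: 0011 = 3.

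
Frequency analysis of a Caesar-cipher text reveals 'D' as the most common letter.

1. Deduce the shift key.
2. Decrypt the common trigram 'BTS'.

Step 1: In English, 'E' is the most frequent letter (12.7%).
Step 2: The most frequent ciphertext letter is 'D' (position 3).
Step 3: Shift = (3 - 4) mod 26 = 25.
Step 4: Decrypt 'BTS' by shifting back 25:
  B -> C
  T -> U
  S -> T
Step 5: 'BTS' decrypts to 'CUT'.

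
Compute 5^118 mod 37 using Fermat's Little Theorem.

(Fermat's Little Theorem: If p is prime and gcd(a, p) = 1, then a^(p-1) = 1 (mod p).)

Step 1: Since 37 is prime, by Fermat's Little Theorem: 5^36 = 1 (mod 37).
Step 2: Reduce exponent: 118 mod 36 = 10.
Step 3: So 5^118 = 5^10 (mod 37).
Step 4: 5^10 mod 37 = 30.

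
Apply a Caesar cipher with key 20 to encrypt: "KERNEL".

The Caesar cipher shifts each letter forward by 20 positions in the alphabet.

Step 1: For each letter, shift forward by 20 positions (mod 26).
  K (position 10) -> position (10+20) mod 26 = 4 -> E
  E (position 4) -> position (4+20) mod 26 = 24 -> Y
  R (position 17) -> position (17+20) mod 26 = 11 -> L
  N (position 13) -> position (13+20) mod 26 = 7 -> H
  E (position 4) -> position (4+20) mod 26 = 24 -> Y
  L (position 11) -> position (11+20) mod 26 = 5 -> F
Result: EYLHYF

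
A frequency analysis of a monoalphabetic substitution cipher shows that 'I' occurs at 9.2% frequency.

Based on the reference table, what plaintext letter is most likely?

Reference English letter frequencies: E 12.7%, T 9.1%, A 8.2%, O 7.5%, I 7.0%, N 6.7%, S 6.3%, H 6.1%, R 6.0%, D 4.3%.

Step 1: The observed frequency is 9.2%.
Step 2: Compare with English frequencies:
  E: 12.7% (difference: 3.5%)
  T: 9.1% (difference: 0.1%) <-- closest
  A: 8.2% (difference: 1.0%)
  O: 7.5% (difference: 1.7%)
  I: 7.0% (difference: 2.2%)
  N: 6.7% (difference: 2.5%)
  S: 6.3% (difference: 2.9%)
  H: 6.1% (difference: 3.1%)
  R: 6.0% (difference: 3.2%)
  D: 4.3% (difference: 4.9%)
Step 3: 'I' most likely represents 'T' (frequency 9.1%).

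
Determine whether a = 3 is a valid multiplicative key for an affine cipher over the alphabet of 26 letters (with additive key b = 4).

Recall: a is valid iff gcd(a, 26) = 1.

Step 1: Compute gcd(3, 26).
Step 2: gcd(3, 26) = 1.
Since gcd = 1, 3 is coprime with 26, so it is a valid key.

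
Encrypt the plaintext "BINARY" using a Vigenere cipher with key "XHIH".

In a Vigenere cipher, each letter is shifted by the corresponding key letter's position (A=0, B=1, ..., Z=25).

Step 1: Repeat key to match plaintext length:
  Plaintext: BINARY
  Key:       XHIHXH
Step 2: Encrypt each letter:
  B(1) + X(23) = (1+23) mod 26 = 24 = Y
  I(8) + H(7) = (8+7) mod 26 = 15 = P
  N(13) + I(8) = (13+8) mod 26 = 21 = V
  A(0) + H(7) = (0+7) mod 26 = 7 = H
  R(17) + X(23) = (17+23) mod 26 = 14 = O
  Y(24) + H(7) = (24+7) mod 26 = 5 = F
Ciphertext: YPVHOF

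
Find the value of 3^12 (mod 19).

Step 1: Compute 3^12 mod 19 step by step, reducing modulo 19 at each step.
  3^1 mod 19 = 3
  3^2 mod 19 = (3 * 3) mod 19 = 9
  3^3 mod 19 = (9 * 3) mod 19 = 8
  3^4 mod 19 = (8 * 3) mod 19 = 5
  3^5 mod 19 = (5 * 3) mod 19 = 15
  3^6 mod 19 = (15 * 3) mod 19 = 7
  3^7 mod 19 = (7 * 3) mod 19 = 2
  3^8 mod 19 = (2 * 3) mod 19 = 6
  3^9 mod 19 = (6 * 3) mod 19 = 18
  3^10 mod 19 = (18 * 3) mod 19 = 16
  3^11 mod 19 = (16 * 3) mod 19 = 10
  3^12 mod 19 = (10 * 3) mod 19 = 11
Step 2: Result = 11.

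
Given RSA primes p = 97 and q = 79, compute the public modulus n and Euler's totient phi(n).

Step 1: n = p * q = 97 * 79 = 7663.
Step 2: phi(n) = (p-1)(q-1) = 96 * 78 = 7488.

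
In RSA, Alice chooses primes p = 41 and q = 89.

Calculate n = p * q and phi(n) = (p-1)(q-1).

Step 1: n = p * q = 41 * 89 = 3649.
Step 2: phi(n) = (p-1)(q-1) = 40 * 88 = 3520.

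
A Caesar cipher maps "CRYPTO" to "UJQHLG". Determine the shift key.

Step 1: Compare first letters: C (position 2) -> U (position 20).
Step 2: Shift = (20 - 2) mod 26 = 18.
The shift value is 18.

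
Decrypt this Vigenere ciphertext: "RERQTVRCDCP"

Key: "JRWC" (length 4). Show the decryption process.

Step 1: Key 'JRWC' has length 4. Extended key: JRWCJRWCJRW
Step 2: Decrypt each position:
  R(17) - J(9) = 8 = I
  E(4) - R(17) = 13 = N
  R(17) - W(22) = 21 = V
  Q(16) - C(2) = 14 = O
  T(19) - J(9) = 10 = K
  V(21) - R(17) = 4 = E
  R(17) - W(22) = 21 = V
  C(2) - C(2) = 0 = A
  D(3) - J(9) = 20 = U
  C(2) - R(17) = 11 = L
  P(15) - W(22) = 19 = T
Plaintext: INVOKEVAULT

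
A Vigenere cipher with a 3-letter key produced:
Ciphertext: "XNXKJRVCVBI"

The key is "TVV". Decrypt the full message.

Step 1: Key 'TVV' has length 3. Extended key: TVVTVVTVVTV
Step 2: Decrypt each position:
  X(23) - T(19) = 4 = E
  N(13) - V(21) = 18 = S
  X(23) - V(21) = 2 = C
  K(10) - T(19) = 17 = R
  J(9) - V(21) = 14 = O
  R(17) - V(21) = 22 = W
  V(21) - T(19) = 2 = C
  C(2) - V(21) = 7 = H
  V(21) - V(21) = 0 = A
  B(1) - T(19) = 8 = I
  I(8) - V(21) = 13 = N
Plaintext: ESCROWCHAIN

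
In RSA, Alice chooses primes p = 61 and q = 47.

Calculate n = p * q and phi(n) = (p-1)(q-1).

Step 1: n = p * q = 61 * 47 = 2867.
Step 2: phi(n) = (p-1)(q-1) = 60 * 46 = 2760.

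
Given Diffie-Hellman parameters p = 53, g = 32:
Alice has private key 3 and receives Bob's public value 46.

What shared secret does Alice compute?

Step 1: s = B^a mod p = 46^3 mod 53.
  46^1 mod 53 = 46
  46^2 mod 53 = (46 * 46) mod 53 = 49
  46^3 mod 53 = (49 * 46) mod 53 = 28
Result: shared secret = 28.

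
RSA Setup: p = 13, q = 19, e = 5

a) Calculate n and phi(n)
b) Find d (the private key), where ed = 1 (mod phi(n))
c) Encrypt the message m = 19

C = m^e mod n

Step 1: n = 13 * 19 = 247.
Step 2: phi(n) = (13-1)(19-1) = 12 * 18 = 216.
Step 3: Find d = 5^(-1) mod 216 = 173.
  Verify: 5 * 173 = 865 = 1 (mod 216).
Step 4: C = 19^5 mod 247 = 171.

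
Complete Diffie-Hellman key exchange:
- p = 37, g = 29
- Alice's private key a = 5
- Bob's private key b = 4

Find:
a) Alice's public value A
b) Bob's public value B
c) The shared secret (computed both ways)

Step 1: A = g^a mod p = 29^5 mod 37 = 14.
Step 2: B = g^b mod p = 29^4 mod 37 = 26.
Step 3: Alice computes s = B^a mod p = 26^5 mod 37 = 10.
Step 4: Bob computes s = A^b mod p = 14^4 mod 37 = 10.
Both sides agree: shared secret = 10.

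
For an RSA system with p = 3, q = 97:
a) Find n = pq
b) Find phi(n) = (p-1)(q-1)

Step 1: n = p * q = 3 * 97 = 291.
Step 2: phi(n) = (p-1)(q-1) = 2 * 96 = 192.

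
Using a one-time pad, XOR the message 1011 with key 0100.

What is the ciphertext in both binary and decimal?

Step 1: Write out the XOR operation bit by bit:
  Message: 1011
  Key:     0100
  XOR:     1111
Step 2: Convert to decimal: 1111 = 15.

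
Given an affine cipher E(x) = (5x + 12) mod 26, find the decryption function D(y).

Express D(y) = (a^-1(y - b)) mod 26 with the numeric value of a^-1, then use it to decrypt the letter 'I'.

Step 1: Find a^-1, the modular inverse of 5 mod 26.
Step 2: We need 5 * a^-1 = 1 (mod 26).
Step 3: 5 * 21 = 105 = 4 * 26 + 1, so a^-1 = 21.
Step 4: D(y) = 21(y - 12) mod 26.
Step 5: Apply to 'I' (y = 8): D(8) = 21 * (8 - 12) mod 26 = 21 * -4 mod 26 = 20 -> 'U'.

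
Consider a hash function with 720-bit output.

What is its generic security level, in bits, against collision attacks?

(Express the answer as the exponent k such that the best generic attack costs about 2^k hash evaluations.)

Step 1: The hash has a 720-bit output.
Step 2: Collision resistance means it should be infeasible to find any x != y with h(x) = h(y).
By the birthday bound, a generic collision search succeeds after about sqrt(2^720) = 2^(720/2) = 2^360 evaluations.
Step 3: Security level = 360 bits.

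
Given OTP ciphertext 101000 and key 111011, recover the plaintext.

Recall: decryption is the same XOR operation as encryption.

Step 1: XOR ciphertext with key:
  Ciphertext: 101000
  Key:        111011
  XOR:        010011
Step 2: Plaintext = 010011 = 19 in decimal.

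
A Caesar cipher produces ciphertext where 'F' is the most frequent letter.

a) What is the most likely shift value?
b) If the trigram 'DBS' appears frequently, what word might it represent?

Step 1: In English, 'E' is the most frequent letter (12.7%).
Step 2: The most frequent ciphertext letter is 'F' (position 5).
Step 3: Shift = (5 - 4) mod 26 = 1.
Step 4: Decrypt 'DBS' by shifting back 1:
  D -> C
  B -> A
  S -> R
Step 5: 'DBS' decrypts to 'CAR'.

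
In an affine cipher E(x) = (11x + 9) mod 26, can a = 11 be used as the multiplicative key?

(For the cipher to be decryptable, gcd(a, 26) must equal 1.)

Step 1: Compute gcd(11, 26).
Step 2: gcd(11, 26) = 1.
Since gcd = 1, 11 is coprime with 26, so it is a valid key.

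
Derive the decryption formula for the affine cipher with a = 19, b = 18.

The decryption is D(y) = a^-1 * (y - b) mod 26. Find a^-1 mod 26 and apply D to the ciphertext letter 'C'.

Step 1: Find a^-1, the modular inverse of 19 mod 26.
Step 2: We need 19 * a^-1 = 1 (mod 26).
Step 3: 19 * 11 = 209 = 8 * 26 + 1, so a^-1 = 11.
Step 4: D(y) = 11(y - 18) mod 26.
Step 5: Apply to 'C' (y = 2): D(2) = 11 * (2 - 18) mod 26 = 11 * -16 mod 26 = 6 -> 'G'.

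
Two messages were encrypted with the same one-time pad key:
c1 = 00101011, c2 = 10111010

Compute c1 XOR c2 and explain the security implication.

Step 1: c1 XOR c2 = (m1 XOR k) XOR (m2 XOR k).
Step 2: By XOR associativity/commutativity: = m1 XOR m2 XOR k XOR k = m1 XOR m2.
Step 3: 00101011 XOR 10111010 = 10010001 = 145.
Step 4: The key cancels out! An attacker learns m1 XOR m2 = 145, revealing the relationship between plaintexts.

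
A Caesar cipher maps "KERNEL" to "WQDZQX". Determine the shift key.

Step 1: Compare first letters: K (position 10) -> W (position 22).
Step 2: Shift = (22 - 10) mod 26 = 12.
The shift value is 12.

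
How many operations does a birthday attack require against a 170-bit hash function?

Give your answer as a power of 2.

Step 1: The birthday paradox gives collision probability ~50% after sqrt(2^n) = 2^(n/2) hashes.
Step 2: For 170-bit output: 2^(170/2) = 2^85.
Step 3: Approximately 2^85 hash computations needed.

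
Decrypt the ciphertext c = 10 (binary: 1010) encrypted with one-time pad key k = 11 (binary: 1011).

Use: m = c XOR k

Step 1: XOR ciphertext with key:
  Ciphertext: 1010
  Key:        1011
  XOR:        0001
Step 2: Plaintext = 0001 = 1 in decimal.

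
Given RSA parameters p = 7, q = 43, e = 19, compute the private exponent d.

Step 1: n = 7 * 43 = 301.
Step 2: phi(n) = 6 * 42 = 252.
Step 3: Find d such that 19 * d = 1 (mod 252).
Step 4: d = 19^(-1) mod 252 = 199.
Verification: 19 * 199 = 3781 = 15 * 252 + 1.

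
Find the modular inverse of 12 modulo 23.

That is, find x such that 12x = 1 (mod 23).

Step 1: We need x such that 12 * x = 1 (mod 23).
Step 2: Using the extended Euclidean algorithm or trial:
  12 * 2 = 24 = 1 * 23 + 1.
Step 3: Since 24 mod 23 = 1, the inverse is x = 2.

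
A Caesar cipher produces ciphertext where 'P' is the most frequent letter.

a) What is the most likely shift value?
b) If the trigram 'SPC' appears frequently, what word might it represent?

Step 1: In English, 'E' is the most frequent letter (12.7%).
Step 2: The most frequent ciphertext letter is 'P' (position 15).
Step 3: Shift = (15 - 4) mod 26 = 11.
Step 4: Decrypt 'SPC' by shifting back 11:
  S -> H
  P -> E
  C -> R
Step 5: 'SPC' decrypts to 'HER'.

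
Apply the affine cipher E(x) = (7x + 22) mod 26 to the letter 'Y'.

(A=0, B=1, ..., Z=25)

Step 1: Convert 'Y' to number: x = 24.
Step 2: E(24) = (7 * 24 + 22) mod 26 = 190 mod 26 = 8.
Step 3: Convert 8 back to letter: I.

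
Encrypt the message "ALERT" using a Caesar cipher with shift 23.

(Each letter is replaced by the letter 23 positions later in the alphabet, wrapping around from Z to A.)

Step 1: For each letter, shift forward by 23 positions (mod 26).
  A (position 0) -> position (0+23) mod 26 = 23 -> X
  L (position 11) -> position (11+23) mod 26 = 8 -> I
  E (position 4) -> position (4+23) mod 26 = 1 -> B
  R (position 17) -> position (17+23) mod 26 = 14 -> O
  T (position 19) -> position (19+23) mod 26 = 16 -> Q
Result: XIBOQ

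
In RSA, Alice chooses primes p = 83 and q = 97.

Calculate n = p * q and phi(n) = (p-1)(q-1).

Step 1: n = p * q = 83 * 97 = 8051.
Step 2: phi(n) = (p-1)(q-1) = 82 * 96 = 7872.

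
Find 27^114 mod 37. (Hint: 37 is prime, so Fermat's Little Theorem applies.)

Step 1: Since 37 is prime, by Fermat's Little Theorem: 27^36 = 1 (mod 37).
Step 2: Reduce exponent: 114 mod 36 = 6.
Step 3: So 27^114 = 27^6 (mod 37).
Step 4: 27^6 mod 37 = 1.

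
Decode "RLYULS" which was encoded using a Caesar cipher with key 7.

Step 1: Reverse the shift by subtracting 7 from each letter position.
  R (position 17) -> position (17-7) mod 26 = 10 -> K
  L (position 11) -> position (11-7) mod 26 = 4 -> E
  Y (position 24) -> position (24-7) mod 26 = 17 -> R
  U (position 20) -> position (20-7) mod 26 = 13 -> N
  L (position 11) -> position (11-7) mod 26 = 4 -> E
  S (position 18) -> position (18-7) mod 26 = 11 -> L
Decrypted message: KERNEL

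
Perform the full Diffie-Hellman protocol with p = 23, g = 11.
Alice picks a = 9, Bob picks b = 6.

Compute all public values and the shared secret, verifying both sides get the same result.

Step 1: A = g^a mod p = 11^9 mod 23 = 19.
Step 2: B = g^b mod p = 11^6 mod 23 = 9.
Step 3: Alice computes s = B^a mod p = 9^9 mod 23 = 2.
Step 4: Bob computes s = A^b mod p = 19^6 mod 23 = 2.
Both sides agree: shared secret = 2.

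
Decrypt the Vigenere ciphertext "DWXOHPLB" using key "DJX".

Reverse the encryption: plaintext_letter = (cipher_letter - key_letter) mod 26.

Step 1: Extend key: DJXDJXDJ
Step 2: Decrypt each letter (c - k) mod 26:
  D(3) - D(3) = (3-3) mod 26 = 0 = A
  W(22) - J(9) = (22-9) mod 26 = 13 = N
  X(23) - X(23) = (23-23) mod 26 = 0 = A
  O(14) - D(3) = (14-3) mod 26 = 11 = L
  H(7) - J(9) = (7-9) mod 26 = 24 = Y
  P(15) - X(23) = (15-23) mod 26 = 18 = S
  L(11) - D(3) = (11-3) mod 26 = 8 = I
  B(1) - J(9) = (1-9) mod 26 = 18 = S
Plaintext: ANALYSIS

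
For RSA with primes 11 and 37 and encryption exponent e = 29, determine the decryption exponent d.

Step 1: n = 11 * 37 = 407.
Step 2: phi(n) = 10 * 36 = 360.
Step 3: Find d such that 29 * d = 1 (mod 360).
Step 4: d = 29^(-1) mod 360 = 149.
Verification: 29 * 149 = 4321 = 12 * 360 + 1.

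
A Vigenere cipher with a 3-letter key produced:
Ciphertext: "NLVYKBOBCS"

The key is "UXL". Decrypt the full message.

Step 1: Key 'UXL' has length 3. Extended key: UXLUXLUXLU
Step 2: Decrypt each position:
  N(13) - U(20) = 19 = T
  L(11) - X(23) = 14 = O
  V(21) - L(11) = 10 = K
  Y(24) - U(20) = 4 = E
  K(10) - X(23) = 13 = N
  B(1) - L(11) = 16 = Q
  O(14) - U(20) = 20 = U
  B(1) - X(23) = 4 = E
  C(2) - L(11) = 17 = R
  S(18) - U(20) = 24 = Y
Plaintext: TOKENQUERY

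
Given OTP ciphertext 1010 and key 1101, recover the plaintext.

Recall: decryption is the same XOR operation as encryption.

Step 1: XOR ciphertext with key:
  Ciphertext: 1010
  Key:        1101
  XOR:        0111
Step 2: Plaintext = 0111 = 7 in decimal.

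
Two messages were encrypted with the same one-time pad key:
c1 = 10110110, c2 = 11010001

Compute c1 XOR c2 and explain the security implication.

Step 1: c1 XOR c2 = (m1 XOR k) XOR (m2 XOR k).
Step 2: By XOR associativity/commutativity: = m1 XOR m2 XOR k XOR k = m1 XOR m2.
Step 3: 10110110 XOR 11010001 = 01100111 = 103.
Step 4: The key cancels out! An attacker learns m1 XOR m2 = 103, revealing the relationship between plaintexts.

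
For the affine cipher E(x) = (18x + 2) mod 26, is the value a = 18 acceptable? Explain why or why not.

Step 1: Compute gcd(18, 26).
Step 2: gcd(18, 26) = 2.
Since gcd = 2 != 1, 18 shares a common factor with 26, so it cannot be used.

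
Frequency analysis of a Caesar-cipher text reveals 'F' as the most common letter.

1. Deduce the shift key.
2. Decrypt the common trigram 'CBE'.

Step 1: In English, 'E' is the most frequent letter (12.7%).
Step 2: The most frequent ciphertext letter is 'F' (position 5).
Step 3: Shift = (5 - 4) mod 26 = 1.
Step 4: Decrypt 'CBE' by shifting back 1:
  C -> B
  B -> A
  E -> D
Step 5: 'CBE' decrypts to 'BAD'.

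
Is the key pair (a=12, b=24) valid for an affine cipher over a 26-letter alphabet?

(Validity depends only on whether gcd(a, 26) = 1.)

Step 1: Compute gcd(12, 26).
Step 2: gcd(12, 26) = 2.
Since gcd = 2 != 1, 12 shares a common factor with 26, so it cannot be used.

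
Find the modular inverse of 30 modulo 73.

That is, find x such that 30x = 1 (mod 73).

Step 1: We need x such that 30 * x = 1 (mod 73).
Step 2: Using the extended Euclidean algorithm or trial:
  30 * 56 = 1680 = 23 * 73 + 1.
Step 3: Since 1680 mod 73 = 1, the inverse is x = 56.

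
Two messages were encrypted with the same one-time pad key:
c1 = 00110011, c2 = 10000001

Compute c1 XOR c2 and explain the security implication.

Step 1: c1 XOR c2 = (m1 XOR k) XOR (m2 XOR k).
Step 2: By XOR associativity/commutativity: = m1 XOR m2 XOR k XOR k = m1 XOR m2.
Step 3: 00110011 XOR 10000001 = 10110010 = 178.
Step 4: The key cancels out! An attacker learns m1 XOR m2 = 178, revealing the relationship between plaintexts.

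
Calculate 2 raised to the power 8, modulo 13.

Step 1: Compute 2^8 mod 13 step by step, reducing modulo 13 at each step.
  2^1 mod 13 = 2
  2^2 mod 13 = (2 * 2) mod 13 = 4
  2^3 mod 13 = (4 * 2) mod 13 = 8
  2^4 mod 13 = (8 * 2) mod 13 = 3
  2^5 mod 13 = (3 * 2) mod 13 = 6
  2^6 mod 13 = (6 * 2) mod 13 = 12
  2^7 mod 13 = (12 * 2) mod 13 = 11
  2^8 mod 13 = (11 * 2) mod 13 = 9
Step 2: Result = 9.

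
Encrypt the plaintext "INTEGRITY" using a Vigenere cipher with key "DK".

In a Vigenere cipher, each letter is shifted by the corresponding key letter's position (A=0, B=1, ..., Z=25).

Step 1: Repeat key to match plaintext length:
  Plaintext: INTEGRITY
  Key:       DKDKDKDKD
Step 2: Encrypt each letter:
  I(8) + D(3) = (8+3) mod 26 = 11 = L
  N(13) + K(10) = (13+10) mod 26 = 23 = X
  T(19) + D(3) = (19+3) mod 26 = 22 = W
  E(4) + K(10) = (4+10) mod 26 = 14 = O
  G(6) + D(3) = (6+3) mod 26 = 9 = J
  R(17) + K(10) = (17+10) mod 26 = 1 = B
  I(8) + D(3) = (8+3) mod 26 = 11 = L
  T(19) + K(10) = (19+10) mod 26 = 3 = D
  Y(24) + D(3) = (24+3) mod 26 = 1 = B
Ciphertext: LXWOJBLDB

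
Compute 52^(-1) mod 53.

Step 1: We need x such that 52 * x = 1 (mod 53).
Step 2: Using the extended Euclidean algorithm or trial:
  52 * 52 = 2704 = 51 * 53 + 1.
Step 3: Since 2704 mod 53 = 1, the inverse is x = 52.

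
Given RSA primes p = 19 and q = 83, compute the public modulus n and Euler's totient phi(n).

Step 1: n = p * q = 19 * 83 = 1577.
Step 2: phi(n) = (p-1)(q-1) = 18 * 82 = 1476.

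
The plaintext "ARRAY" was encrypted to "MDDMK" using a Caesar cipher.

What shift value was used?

Step 1: Compare first letters: A (position 0) -> M (position 12).
Step 2: Shift = (12 - 0) mod 26 = 12.
The shift value is 12.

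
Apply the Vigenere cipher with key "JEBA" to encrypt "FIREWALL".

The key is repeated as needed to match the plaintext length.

Step 1: Repeat key to match plaintext length:
  Plaintext: FIREWALL
  Key:       JEBAJEBA
Step 2: Encrypt each letter:
  F(5) + J(9) = (5+9) mod 26 = 14 = O
  I(8) + E(4) = (8+4) mod 26 = 12 = M
  R(17) + B(1) = (17+1) mod 26 = 18 = S
  E(4) + A(0) = (4+0) mod 26 = 4 = E
  W(22) + J(9) = (22+9) mod 26 = 5 = F
  A(0) + E(4) = (0+4) mod 26 = 4 = E
  L(11) + B(1) = (11+1) mod 26 = 12 = M
  L(11) + A(0) = (11+0) mod 26 = 11 = L
Ciphertext: OMSEFEML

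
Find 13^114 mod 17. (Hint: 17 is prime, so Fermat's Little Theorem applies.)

Step 1: Since 17 is prime, by Fermat's Little Theorem: 13^16 = 1 (mod 17).
Step 2: Reduce exponent: 114 mod 16 = 2.
Step 3: So 13^114 = 13^2 (mod 17).
Step 4: 13^2 mod 17 = 16.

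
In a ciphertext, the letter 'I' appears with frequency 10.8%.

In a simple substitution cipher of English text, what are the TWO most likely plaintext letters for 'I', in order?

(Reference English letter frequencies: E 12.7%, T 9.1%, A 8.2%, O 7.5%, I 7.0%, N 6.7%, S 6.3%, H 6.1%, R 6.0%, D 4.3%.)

Step 1: Observed frequency of 'I' is 10.8%.
Step 2: Compute distances to each reference frequency and sort:
  T (9.1%): difference = 1.7% <-- BEST
  E (12.7%): difference = 1.9% <-- RUNNER-UP
  A (8.2%): difference = 2.6%
  O (7.5%): difference = 3.3%
  I (7.0%): difference = 3.8%
Step 3: Most likely is 'T' (9.1%, diff 1.7%); second most likely is 'E' (12.7%, diff 1.9%).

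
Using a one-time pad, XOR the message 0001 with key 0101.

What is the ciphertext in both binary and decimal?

Step 1: Write out the XOR operation bit by bit:
  Message: 0001
  Key:     0101
  XOR:     0100
Step 2: Convert to decimal: 0100 = 4.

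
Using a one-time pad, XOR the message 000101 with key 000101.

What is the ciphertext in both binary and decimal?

Step 1: Write out the XOR operation bit by bit:
  Message: 000101
  Key:     000101
  XOR:     000000
Step 2: Convert to decimal: 000000 = 0.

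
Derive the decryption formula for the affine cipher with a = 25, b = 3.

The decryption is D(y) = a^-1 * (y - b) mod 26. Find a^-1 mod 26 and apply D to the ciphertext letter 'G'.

Step 1: Find a^-1, the modular inverse of 25 mod 26.
Step 2: We need 25 * a^-1 = 1 (mod 26).
Step 3: 25 * 25 = 625 = 24 * 26 + 1, so a^-1 = 25.
Step 4: D(y) = 25(y - 3) mod 26.
Step 5: Apply to 'G' (y = 6): D(6) = 25 * (6 - 3) mod 26 = 25 * 3 mod 26 = 23 -> 'X'.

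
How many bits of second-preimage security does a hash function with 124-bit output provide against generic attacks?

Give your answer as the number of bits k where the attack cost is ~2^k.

Step 1: The hash has a 124-bit output.
Step 2: Second-preimage resistance means: given a specific input x, it should be infeasible to find a different y with h(y) = h(x).
With a 124-bit output, a generic search for a second preimage costs about 2^124 evaluations (each trial matches the fixed target with probability 2^-124).
Step 3: Security level = 124 bits.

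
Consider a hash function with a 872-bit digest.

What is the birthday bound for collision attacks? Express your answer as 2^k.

Step 1: The birthday paradox gives collision probability ~50% after sqrt(2^n) = 2^(n/2) hashes.
Step 2: For 872-bit output: 2^(872/2) = 2^436.
Step 3: Approximately 2^436 hash computations needed.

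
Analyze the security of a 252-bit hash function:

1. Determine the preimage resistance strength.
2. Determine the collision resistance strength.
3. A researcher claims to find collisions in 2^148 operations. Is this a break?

Step 1: Preimage resistance requires brute-force of 2^252 operations.
Step 2: Collision resistance (birthday bound) = 2^(252/2) = 2^126.
Step 3: The claimed attack costs 2^148 operations.
Step 4: Since 2^148 >= 2^126, the claimed attack is no faster than the generic birthday attack, so this does not break collision resistance.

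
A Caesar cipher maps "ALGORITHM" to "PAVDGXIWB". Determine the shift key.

Step 1: Compare first letters: A (position 0) -> P (position 15).
Step 2: Shift = (15 - 0) mod 26 = 15.
The shift value is 15.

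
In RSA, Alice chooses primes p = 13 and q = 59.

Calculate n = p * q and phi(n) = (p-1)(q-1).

Step 1: n = p * q = 13 * 59 = 767.
Step 2: phi(n) = (p-1)(q-1) = 12 * 58 = 696.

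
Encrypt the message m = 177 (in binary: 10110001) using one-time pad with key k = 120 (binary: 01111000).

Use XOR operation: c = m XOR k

Step 1: Write out the XOR operation bit by bit:
  Message: 10110001
  Key:     01111000
  XOR:     11001001
Step 2: Convert to decimal: 11001001 = 201.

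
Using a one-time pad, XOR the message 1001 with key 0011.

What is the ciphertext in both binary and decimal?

Step 1: Write out the XOR operation bit by bit:
  Message: 1001
  Key:     0011
  XOR:     1010
Step 2: Convert to decimal: 1010 = 10.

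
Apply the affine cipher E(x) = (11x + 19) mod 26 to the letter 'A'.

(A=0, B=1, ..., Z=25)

Step 1: Convert 'A' to number: x = 0.
Step 2: E(0) = (11 * 0 + 19) mod 26 = 19 mod 26 = 19.
Step 3: Convert 19 back to letter: T.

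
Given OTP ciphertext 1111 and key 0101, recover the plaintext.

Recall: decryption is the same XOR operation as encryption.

Step 1: XOR ciphertext with key:
  Ciphertext: 1111
  Key:        0101
  XOR:        1010
Step 2: Plaintext = 1010 = 10 in decimal.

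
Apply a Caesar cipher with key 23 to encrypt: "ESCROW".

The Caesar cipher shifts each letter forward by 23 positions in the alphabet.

Step 1: For each letter, shift forward by 23 positions (mod 26).
  E (position 4) -> position (4+23) mod 26 = 1 -> B
  S (position 18) -> position (18+23) mod 26 = 15 -> P
  C (position 2) -> position (2+23) mod 26 = 25 -> Z
  R (position 17) -> position (17+23) mod 26 = 14 -> O
  O (position 14) -> position (14+23) mod 26 = 11 -> L
  W (position 22) -> position (22+23) mod 26 = 19 -> T
Result: BPZOLT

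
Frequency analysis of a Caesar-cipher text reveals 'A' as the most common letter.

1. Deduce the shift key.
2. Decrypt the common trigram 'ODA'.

Step 1: In English, 'E' is the most frequent letter (12.7%).
Step 2: The most frequent ciphertext letter is 'A' (position 0).
Step 3: Shift = (0 - 4) mod 26 = 22.
Step 4: Decrypt 'ODA' by shifting back 22:
  O -> S
  D -> H
  A -> E
Step 5: 'ODA' decrypts to 'SHE'.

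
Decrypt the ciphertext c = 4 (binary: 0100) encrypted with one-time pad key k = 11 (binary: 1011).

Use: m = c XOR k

Step 1: XOR ciphertext with key:
  Ciphertext: 0100
  Key:        1011
  XOR:        1111
Step 2: Plaintext = 1111 = 15 in decimal.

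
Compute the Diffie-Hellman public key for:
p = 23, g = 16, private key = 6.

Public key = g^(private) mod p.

Step 1: A = g^a mod p = 16^6 mod 23.
  16^1 mod 23 = 16
  16^2 mod 23 = (16 * 16) mod 23 = 3
  16^3 mod 23 = (3 * 16) mod 23 = 2
  16^4 mod 23 = (2 * 16) mod 23 = 9
  16^5 mod 23 = (9 * 16) mod 23 = 6
  16^6 mod 23 = (6 * 16) mod 23 = 4
Result: A = 4.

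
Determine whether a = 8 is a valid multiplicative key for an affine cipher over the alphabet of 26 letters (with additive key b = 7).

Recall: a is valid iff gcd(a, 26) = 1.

Step 1: Compute gcd(8, 26).
Step 2: gcd(8, 26) = 2.
Since gcd = 2 != 1, 8 shares a common factor with 26, so it cannot be used.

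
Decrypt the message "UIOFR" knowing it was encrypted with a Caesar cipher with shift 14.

Step 1: Reverse the shift by subtracting 14 from each letter position.
  U (position 20) -> position (20-14) mod 26 = 6 -> G
  I (position 8) -> position (8-14) mod 26 = 20 -> U
  O (position 14) -> position (14-14) mod 26 = 0 -> A
  F (position 5) -> position (5-14) mod 26 = 17 -> R
  R (position 17) -> position (17-14) mod 26 = 3 -> D
Decrypted message: GUARD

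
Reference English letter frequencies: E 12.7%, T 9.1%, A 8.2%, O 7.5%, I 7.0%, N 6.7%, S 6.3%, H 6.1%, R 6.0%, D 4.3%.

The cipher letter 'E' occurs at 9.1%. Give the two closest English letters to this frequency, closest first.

Step 1: Observed frequency of 'E' is 9.1%.
Step 2: Compute distances to each reference frequency and sort:
  T (9.1%): difference = 0.0% <-- BEST
  A (8.2%): difference = 0.9% <-- RUNNER-UP
  O (7.5%): difference = 1.6%
  I (7.0%): difference = 2.1%
  N (6.7%): difference = 2.4%
Step 3: Most likely is 'T' (9.1%, diff 0.0%); second most likely is 'A' (8.2%, diff 0.9%).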